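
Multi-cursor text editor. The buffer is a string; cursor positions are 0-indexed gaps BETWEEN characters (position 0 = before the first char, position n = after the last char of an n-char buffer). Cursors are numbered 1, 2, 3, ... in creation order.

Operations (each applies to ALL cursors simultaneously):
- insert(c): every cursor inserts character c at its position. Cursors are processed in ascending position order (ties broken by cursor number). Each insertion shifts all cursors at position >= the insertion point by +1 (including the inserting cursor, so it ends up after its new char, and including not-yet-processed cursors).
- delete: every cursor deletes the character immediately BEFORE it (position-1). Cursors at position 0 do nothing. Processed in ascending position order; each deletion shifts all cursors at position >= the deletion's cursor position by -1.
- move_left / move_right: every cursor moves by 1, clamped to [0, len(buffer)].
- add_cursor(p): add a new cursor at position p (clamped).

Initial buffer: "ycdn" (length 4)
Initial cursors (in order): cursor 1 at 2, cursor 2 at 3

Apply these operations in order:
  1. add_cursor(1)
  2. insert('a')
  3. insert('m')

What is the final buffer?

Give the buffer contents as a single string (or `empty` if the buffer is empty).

Answer: yamcamdamn

Derivation:
After op 1 (add_cursor(1)): buffer="ycdn" (len 4), cursors c3@1 c1@2 c2@3, authorship ....
After op 2 (insert('a')): buffer="yacadan" (len 7), cursors c3@2 c1@4 c2@6, authorship .3.1.2.
After op 3 (insert('m')): buffer="yamcamdamn" (len 10), cursors c3@3 c1@6 c2@9, authorship .33.11.22.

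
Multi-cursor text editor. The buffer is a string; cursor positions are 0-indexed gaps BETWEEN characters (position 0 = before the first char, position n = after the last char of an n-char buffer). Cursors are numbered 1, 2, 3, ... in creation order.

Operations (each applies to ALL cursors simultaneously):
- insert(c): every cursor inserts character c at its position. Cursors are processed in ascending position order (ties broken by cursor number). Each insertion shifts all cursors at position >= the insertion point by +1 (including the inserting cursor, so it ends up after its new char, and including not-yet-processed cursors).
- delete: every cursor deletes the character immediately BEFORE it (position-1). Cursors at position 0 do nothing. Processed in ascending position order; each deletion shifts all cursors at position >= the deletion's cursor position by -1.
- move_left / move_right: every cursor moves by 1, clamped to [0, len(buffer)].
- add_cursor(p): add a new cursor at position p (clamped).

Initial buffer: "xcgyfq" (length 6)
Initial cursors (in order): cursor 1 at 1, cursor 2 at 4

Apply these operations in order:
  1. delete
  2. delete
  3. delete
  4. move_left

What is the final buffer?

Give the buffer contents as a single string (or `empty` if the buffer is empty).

After op 1 (delete): buffer="cgfq" (len 4), cursors c1@0 c2@2, authorship ....
After op 2 (delete): buffer="cfq" (len 3), cursors c1@0 c2@1, authorship ...
After op 3 (delete): buffer="fq" (len 2), cursors c1@0 c2@0, authorship ..
After op 4 (move_left): buffer="fq" (len 2), cursors c1@0 c2@0, authorship ..

Answer: fq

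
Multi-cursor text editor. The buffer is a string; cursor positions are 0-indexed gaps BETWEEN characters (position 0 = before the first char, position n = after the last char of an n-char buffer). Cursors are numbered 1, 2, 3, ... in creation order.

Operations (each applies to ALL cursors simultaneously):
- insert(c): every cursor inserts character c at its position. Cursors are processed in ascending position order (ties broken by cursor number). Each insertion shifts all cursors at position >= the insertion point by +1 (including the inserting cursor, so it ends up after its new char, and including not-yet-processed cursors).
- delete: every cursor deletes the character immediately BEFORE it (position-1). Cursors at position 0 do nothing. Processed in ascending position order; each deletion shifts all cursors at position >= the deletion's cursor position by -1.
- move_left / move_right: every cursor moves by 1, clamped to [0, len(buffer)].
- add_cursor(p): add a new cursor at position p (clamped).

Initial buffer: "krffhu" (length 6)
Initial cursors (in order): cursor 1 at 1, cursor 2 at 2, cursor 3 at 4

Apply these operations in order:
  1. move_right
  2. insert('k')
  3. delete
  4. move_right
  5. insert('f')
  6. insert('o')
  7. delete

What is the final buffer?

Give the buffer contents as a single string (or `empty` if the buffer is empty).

After op 1 (move_right): buffer="krffhu" (len 6), cursors c1@2 c2@3 c3@5, authorship ......
After op 2 (insert('k')): buffer="krkfkfhku" (len 9), cursors c1@3 c2@5 c3@8, authorship ..1.2..3.
After op 3 (delete): buffer="krffhu" (len 6), cursors c1@2 c2@3 c3@5, authorship ......
After op 4 (move_right): buffer="krffhu" (len 6), cursors c1@3 c2@4 c3@6, authorship ......
After op 5 (insert('f')): buffer="krffffhuf" (len 9), cursors c1@4 c2@6 c3@9, authorship ...1.2..3
After op 6 (insert('o')): buffer="krffoffohufo" (len 12), cursors c1@5 c2@8 c3@12, authorship ...11.22..33
After op 7 (delete): buffer="krffffhuf" (len 9), cursors c1@4 c2@6 c3@9, authorship ...1.2..3

Answer: krffffhuf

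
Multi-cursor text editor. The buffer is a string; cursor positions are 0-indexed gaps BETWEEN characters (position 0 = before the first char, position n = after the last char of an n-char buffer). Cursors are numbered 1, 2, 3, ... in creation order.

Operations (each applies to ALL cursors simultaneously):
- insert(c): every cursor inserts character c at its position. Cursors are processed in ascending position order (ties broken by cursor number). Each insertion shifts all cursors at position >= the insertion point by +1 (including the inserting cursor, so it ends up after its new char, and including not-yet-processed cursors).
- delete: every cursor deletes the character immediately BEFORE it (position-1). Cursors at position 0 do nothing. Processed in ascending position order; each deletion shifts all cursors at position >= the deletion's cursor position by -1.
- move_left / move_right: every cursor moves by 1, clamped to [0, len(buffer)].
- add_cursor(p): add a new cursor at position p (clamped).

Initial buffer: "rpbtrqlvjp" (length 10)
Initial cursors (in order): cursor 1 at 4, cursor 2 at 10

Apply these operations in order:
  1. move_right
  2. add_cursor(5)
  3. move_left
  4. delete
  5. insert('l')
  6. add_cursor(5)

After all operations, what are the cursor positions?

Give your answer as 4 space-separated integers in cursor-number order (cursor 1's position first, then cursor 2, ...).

After op 1 (move_right): buffer="rpbtrqlvjp" (len 10), cursors c1@5 c2@10, authorship ..........
After op 2 (add_cursor(5)): buffer="rpbtrqlvjp" (len 10), cursors c1@5 c3@5 c2@10, authorship ..........
After op 3 (move_left): buffer="rpbtrqlvjp" (len 10), cursors c1@4 c3@4 c2@9, authorship ..........
After op 4 (delete): buffer="rprqlvp" (len 7), cursors c1@2 c3@2 c2@6, authorship .......
After op 5 (insert('l')): buffer="rpllrqlvlp" (len 10), cursors c1@4 c3@4 c2@9, authorship ..13....2.
After op 6 (add_cursor(5)): buffer="rpllrqlvlp" (len 10), cursors c1@4 c3@4 c4@5 c2@9, authorship ..13....2.

Answer: 4 9 4 5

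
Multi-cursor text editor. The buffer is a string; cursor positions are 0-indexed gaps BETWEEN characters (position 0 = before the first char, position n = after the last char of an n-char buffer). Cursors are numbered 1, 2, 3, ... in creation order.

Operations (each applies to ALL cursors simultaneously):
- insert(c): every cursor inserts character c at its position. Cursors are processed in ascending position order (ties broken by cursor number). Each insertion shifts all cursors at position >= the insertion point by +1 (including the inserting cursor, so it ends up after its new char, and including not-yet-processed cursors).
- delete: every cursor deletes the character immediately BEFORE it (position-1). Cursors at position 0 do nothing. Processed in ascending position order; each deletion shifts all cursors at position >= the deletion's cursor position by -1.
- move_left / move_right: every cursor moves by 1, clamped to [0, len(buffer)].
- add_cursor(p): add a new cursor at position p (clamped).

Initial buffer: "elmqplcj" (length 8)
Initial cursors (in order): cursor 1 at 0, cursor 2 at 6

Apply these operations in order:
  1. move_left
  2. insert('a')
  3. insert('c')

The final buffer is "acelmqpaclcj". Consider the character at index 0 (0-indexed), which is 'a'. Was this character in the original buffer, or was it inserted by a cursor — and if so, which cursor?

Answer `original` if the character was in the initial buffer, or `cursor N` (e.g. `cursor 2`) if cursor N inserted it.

After op 1 (move_left): buffer="elmqplcj" (len 8), cursors c1@0 c2@5, authorship ........
After op 2 (insert('a')): buffer="aelmqpalcj" (len 10), cursors c1@1 c2@7, authorship 1.....2...
After op 3 (insert('c')): buffer="acelmqpaclcj" (len 12), cursors c1@2 c2@9, authorship 11.....22...
Authorship (.=original, N=cursor N): 1 1 . . . . . 2 2 . . .
Index 0: author = 1

Answer: cursor 1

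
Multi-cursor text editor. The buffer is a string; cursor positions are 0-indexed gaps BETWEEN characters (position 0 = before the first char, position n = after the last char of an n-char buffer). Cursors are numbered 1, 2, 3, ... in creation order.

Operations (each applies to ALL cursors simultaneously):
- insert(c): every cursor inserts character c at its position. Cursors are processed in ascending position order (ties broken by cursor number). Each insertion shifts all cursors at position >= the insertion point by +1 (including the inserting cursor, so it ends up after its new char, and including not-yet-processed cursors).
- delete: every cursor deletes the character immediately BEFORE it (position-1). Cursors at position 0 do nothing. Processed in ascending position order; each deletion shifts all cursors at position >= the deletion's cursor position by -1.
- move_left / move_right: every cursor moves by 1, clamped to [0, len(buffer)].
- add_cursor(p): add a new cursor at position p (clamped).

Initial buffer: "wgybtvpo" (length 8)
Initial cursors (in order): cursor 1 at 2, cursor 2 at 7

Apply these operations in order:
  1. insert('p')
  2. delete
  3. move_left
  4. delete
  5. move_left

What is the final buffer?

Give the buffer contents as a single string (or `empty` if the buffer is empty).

After op 1 (insert('p')): buffer="wgpybtvppo" (len 10), cursors c1@3 c2@9, authorship ..1.....2.
After op 2 (delete): buffer="wgybtvpo" (len 8), cursors c1@2 c2@7, authorship ........
After op 3 (move_left): buffer="wgybtvpo" (len 8), cursors c1@1 c2@6, authorship ........
After op 4 (delete): buffer="gybtpo" (len 6), cursors c1@0 c2@4, authorship ......
After op 5 (move_left): buffer="gybtpo" (len 6), cursors c1@0 c2@3, authorship ......

Answer: gybtpo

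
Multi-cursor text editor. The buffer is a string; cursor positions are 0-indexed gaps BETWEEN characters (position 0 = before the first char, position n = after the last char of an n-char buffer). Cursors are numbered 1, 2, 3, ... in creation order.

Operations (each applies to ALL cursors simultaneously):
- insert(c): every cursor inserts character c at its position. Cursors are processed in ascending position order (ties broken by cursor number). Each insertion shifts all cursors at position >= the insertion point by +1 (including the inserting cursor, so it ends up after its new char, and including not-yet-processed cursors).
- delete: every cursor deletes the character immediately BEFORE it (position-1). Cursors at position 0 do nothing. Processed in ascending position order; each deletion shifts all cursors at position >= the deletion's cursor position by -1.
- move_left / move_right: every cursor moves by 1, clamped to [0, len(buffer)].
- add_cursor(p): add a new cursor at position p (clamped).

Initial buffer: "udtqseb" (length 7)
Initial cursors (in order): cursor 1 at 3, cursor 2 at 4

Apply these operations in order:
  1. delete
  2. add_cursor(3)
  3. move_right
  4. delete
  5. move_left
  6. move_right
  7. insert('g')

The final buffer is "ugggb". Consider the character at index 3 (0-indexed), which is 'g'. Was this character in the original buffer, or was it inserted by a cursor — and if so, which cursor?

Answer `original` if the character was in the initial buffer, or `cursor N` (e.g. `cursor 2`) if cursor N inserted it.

After op 1 (delete): buffer="udseb" (len 5), cursors c1@2 c2@2, authorship .....
After op 2 (add_cursor(3)): buffer="udseb" (len 5), cursors c1@2 c2@2 c3@3, authorship .....
After op 3 (move_right): buffer="udseb" (len 5), cursors c1@3 c2@3 c3@4, authorship .....
After op 4 (delete): buffer="ub" (len 2), cursors c1@1 c2@1 c3@1, authorship ..
After op 5 (move_left): buffer="ub" (len 2), cursors c1@0 c2@0 c3@0, authorship ..
After op 6 (move_right): buffer="ub" (len 2), cursors c1@1 c2@1 c3@1, authorship ..
After op 7 (insert('g')): buffer="ugggb" (len 5), cursors c1@4 c2@4 c3@4, authorship .123.
Authorship (.=original, N=cursor N): . 1 2 3 .
Index 3: author = 3

Answer: cursor 3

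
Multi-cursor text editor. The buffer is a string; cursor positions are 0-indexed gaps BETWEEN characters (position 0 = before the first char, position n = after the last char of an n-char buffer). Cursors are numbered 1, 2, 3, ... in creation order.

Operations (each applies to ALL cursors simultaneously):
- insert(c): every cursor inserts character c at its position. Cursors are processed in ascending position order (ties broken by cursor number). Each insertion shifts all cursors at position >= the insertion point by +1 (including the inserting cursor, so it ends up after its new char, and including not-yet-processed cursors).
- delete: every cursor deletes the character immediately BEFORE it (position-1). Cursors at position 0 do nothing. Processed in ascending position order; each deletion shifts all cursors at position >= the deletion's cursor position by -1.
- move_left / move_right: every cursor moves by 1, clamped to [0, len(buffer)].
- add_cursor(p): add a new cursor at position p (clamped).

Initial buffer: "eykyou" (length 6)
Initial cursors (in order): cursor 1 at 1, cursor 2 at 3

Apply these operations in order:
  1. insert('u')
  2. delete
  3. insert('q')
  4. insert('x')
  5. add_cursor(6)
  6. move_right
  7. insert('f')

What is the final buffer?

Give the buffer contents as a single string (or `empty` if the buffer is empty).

Answer: eqxyfkqxfyfou

Derivation:
After op 1 (insert('u')): buffer="euykuyou" (len 8), cursors c1@2 c2@5, authorship .1..2...
After op 2 (delete): buffer="eykyou" (len 6), cursors c1@1 c2@3, authorship ......
After op 3 (insert('q')): buffer="eqykqyou" (len 8), cursors c1@2 c2@5, authorship .1..2...
After op 4 (insert('x')): buffer="eqxykqxyou" (len 10), cursors c1@3 c2@7, authorship .11..22...
After op 5 (add_cursor(6)): buffer="eqxykqxyou" (len 10), cursors c1@3 c3@6 c2@7, authorship .11..22...
After op 6 (move_right): buffer="eqxykqxyou" (len 10), cursors c1@4 c3@7 c2@8, authorship .11..22...
After op 7 (insert('f')): buffer="eqxyfkqxfyfou" (len 13), cursors c1@5 c3@9 c2@11, authorship .11.1.223.2..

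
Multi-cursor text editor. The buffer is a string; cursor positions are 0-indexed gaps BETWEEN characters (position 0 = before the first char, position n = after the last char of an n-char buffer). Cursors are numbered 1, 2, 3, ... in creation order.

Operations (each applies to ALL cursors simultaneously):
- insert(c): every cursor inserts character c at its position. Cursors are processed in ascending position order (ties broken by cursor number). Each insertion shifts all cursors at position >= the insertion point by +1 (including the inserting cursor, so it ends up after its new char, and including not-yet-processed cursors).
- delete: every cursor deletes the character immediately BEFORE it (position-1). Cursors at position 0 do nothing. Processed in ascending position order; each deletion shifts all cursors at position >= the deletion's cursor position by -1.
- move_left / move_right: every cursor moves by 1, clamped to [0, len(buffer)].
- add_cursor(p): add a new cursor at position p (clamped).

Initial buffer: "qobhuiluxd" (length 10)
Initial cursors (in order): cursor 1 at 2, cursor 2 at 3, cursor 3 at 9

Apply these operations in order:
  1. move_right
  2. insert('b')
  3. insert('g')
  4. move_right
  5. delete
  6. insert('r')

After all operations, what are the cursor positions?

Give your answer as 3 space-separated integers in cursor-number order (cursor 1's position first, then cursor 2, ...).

After op 1 (move_right): buffer="qobhuiluxd" (len 10), cursors c1@3 c2@4 c3@10, authorship ..........
After op 2 (insert('b')): buffer="qobbhbuiluxdb" (len 13), cursors c1@4 c2@6 c3@13, authorship ...1.2......3
After op 3 (insert('g')): buffer="qobbghbguiluxdbg" (len 16), cursors c1@5 c2@8 c3@16, authorship ...11.22......33
After op 4 (move_right): buffer="qobbghbguiluxdbg" (len 16), cursors c1@6 c2@9 c3@16, authorship ...11.22......33
After op 5 (delete): buffer="qobbgbgiluxdb" (len 13), cursors c1@5 c2@7 c3@13, authorship ...1122.....3
After op 6 (insert('r')): buffer="qobbgrbgriluxdbr" (len 16), cursors c1@6 c2@9 c3@16, authorship ...111222.....33

Answer: 6 9 16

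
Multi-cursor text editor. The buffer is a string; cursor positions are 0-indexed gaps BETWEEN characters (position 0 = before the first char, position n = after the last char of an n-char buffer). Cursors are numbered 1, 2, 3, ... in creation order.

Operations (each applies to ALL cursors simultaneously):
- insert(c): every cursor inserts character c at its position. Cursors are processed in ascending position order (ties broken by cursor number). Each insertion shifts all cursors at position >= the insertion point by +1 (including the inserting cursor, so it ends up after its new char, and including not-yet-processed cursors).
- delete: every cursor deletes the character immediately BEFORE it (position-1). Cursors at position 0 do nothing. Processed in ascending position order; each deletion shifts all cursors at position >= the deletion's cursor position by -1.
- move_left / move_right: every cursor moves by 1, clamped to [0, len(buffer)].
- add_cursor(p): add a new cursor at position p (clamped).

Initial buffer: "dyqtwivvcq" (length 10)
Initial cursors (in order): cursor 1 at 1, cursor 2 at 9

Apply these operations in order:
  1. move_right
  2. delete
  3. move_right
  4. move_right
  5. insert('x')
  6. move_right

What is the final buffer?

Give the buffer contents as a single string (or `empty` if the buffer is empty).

After op 1 (move_right): buffer="dyqtwivvcq" (len 10), cursors c1@2 c2@10, authorship ..........
After op 2 (delete): buffer="dqtwivvc" (len 8), cursors c1@1 c2@8, authorship ........
After op 3 (move_right): buffer="dqtwivvc" (len 8), cursors c1@2 c2@8, authorship ........
After op 4 (move_right): buffer="dqtwivvc" (len 8), cursors c1@3 c2@8, authorship ........
After op 5 (insert('x')): buffer="dqtxwivvcx" (len 10), cursors c1@4 c2@10, authorship ...1.....2
After op 6 (move_right): buffer="dqtxwivvcx" (len 10), cursors c1@5 c2@10, authorship ...1.....2

Answer: dqtxwivvcx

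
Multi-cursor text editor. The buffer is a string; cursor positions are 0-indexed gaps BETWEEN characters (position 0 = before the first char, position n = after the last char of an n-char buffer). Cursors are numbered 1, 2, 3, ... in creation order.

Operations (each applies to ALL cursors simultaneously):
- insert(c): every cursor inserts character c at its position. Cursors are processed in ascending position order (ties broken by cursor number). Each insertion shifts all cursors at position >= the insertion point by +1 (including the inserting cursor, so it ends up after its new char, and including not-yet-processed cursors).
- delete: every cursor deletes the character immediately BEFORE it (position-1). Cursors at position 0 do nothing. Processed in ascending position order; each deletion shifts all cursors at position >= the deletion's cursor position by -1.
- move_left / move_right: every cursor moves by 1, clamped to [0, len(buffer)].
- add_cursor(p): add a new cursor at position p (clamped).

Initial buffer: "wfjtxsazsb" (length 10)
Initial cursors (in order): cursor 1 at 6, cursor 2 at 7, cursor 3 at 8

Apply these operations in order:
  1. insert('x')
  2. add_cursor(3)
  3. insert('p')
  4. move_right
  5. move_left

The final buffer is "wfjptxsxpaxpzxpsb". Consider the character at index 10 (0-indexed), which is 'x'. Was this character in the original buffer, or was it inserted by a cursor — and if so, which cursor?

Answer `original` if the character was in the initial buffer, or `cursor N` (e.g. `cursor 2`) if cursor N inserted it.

After op 1 (insert('x')): buffer="wfjtxsxaxzxsb" (len 13), cursors c1@7 c2@9 c3@11, authorship ......1.2.3..
After op 2 (add_cursor(3)): buffer="wfjtxsxaxzxsb" (len 13), cursors c4@3 c1@7 c2@9 c3@11, authorship ......1.2.3..
After op 3 (insert('p')): buffer="wfjptxsxpaxpzxpsb" (len 17), cursors c4@4 c1@9 c2@12 c3@15, authorship ...4...11.22.33..
After op 4 (move_right): buffer="wfjptxsxpaxpzxpsb" (len 17), cursors c4@5 c1@10 c2@13 c3@16, authorship ...4...11.22.33..
After op 5 (move_left): buffer="wfjptxsxpaxpzxpsb" (len 17), cursors c4@4 c1@9 c2@12 c3@15, authorship ...4...11.22.33..
Authorship (.=original, N=cursor N): . . . 4 . . . 1 1 . 2 2 . 3 3 . .
Index 10: author = 2

Answer: cursor 2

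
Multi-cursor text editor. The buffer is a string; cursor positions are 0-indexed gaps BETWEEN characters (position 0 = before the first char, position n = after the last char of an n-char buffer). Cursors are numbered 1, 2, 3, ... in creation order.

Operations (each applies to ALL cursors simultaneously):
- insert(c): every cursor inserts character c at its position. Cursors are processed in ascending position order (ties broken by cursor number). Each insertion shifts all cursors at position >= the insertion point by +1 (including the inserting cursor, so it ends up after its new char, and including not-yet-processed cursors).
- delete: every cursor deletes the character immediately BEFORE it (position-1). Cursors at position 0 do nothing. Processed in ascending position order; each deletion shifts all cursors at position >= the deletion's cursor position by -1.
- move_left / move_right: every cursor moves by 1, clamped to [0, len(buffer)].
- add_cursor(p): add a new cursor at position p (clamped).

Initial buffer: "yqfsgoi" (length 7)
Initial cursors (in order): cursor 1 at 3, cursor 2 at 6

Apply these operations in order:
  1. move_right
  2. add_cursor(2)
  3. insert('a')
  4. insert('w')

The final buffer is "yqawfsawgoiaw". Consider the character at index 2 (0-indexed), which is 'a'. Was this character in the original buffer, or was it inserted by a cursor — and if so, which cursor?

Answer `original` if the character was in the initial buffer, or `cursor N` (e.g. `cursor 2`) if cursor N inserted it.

Answer: cursor 3

Derivation:
After op 1 (move_right): buffer="yqfsgoi" (len 7), cursors c1@4 c2@7, authorship .......
After op 2 (add_cursor(2)): buffer="yqfsgoi" (len 7), cursors c3@2 c1@4 c2@7, authorship .......
After op 3 (insert('a')): buffer="yqafsagoia" (len 10), cursors c3@3 c1@6 c2@10, authorship ..3..1...2
After op 4 (insert('w')): buffer="yqawfsawgoiaw" (len 13), cursors c3@4 c1@8 c2@13, authorship ..33..11...22
Authorship (.=original, N=cursor N): . . 3 3 . . 1 1 . . . 2 2
Index 2: author = 3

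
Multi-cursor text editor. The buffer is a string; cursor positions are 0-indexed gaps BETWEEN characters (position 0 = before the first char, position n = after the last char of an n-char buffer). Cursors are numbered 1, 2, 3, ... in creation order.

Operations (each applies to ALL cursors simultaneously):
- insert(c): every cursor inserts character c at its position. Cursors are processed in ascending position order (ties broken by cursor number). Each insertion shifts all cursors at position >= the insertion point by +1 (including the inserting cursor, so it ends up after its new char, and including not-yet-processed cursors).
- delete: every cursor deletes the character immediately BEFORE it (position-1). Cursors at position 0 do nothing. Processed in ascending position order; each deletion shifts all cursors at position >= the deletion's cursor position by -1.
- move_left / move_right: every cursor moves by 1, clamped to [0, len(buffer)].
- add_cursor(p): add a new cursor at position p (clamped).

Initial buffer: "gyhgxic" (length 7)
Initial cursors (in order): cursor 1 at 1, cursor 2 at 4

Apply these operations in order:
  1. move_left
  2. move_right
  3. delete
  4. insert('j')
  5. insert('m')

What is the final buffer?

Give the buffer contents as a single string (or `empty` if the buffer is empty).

Answer: jmyhjmxic

Derivation:
After op 1 (move_left): buffer="gyhgxic" (len 7), cursors c1@0 c2@3, authorship .......
After op 2 (move_right): buffer="gyhgxic" (len 7), cursors c1@1 c2@4, authorship .......
After op 3 (delete): buffer="yhxic" (len 5), cursors c1@0 c2@2, authorship .....
After op 4 (insert('j')): buffer="jyhjxic" (len 7), cursors c1@1 c2@4, authorship 1..2...
After op 5 (insert('m')): buffer="jmyhjmxic" (len 9), cursors c1@2 c2@6, authorship 11..22...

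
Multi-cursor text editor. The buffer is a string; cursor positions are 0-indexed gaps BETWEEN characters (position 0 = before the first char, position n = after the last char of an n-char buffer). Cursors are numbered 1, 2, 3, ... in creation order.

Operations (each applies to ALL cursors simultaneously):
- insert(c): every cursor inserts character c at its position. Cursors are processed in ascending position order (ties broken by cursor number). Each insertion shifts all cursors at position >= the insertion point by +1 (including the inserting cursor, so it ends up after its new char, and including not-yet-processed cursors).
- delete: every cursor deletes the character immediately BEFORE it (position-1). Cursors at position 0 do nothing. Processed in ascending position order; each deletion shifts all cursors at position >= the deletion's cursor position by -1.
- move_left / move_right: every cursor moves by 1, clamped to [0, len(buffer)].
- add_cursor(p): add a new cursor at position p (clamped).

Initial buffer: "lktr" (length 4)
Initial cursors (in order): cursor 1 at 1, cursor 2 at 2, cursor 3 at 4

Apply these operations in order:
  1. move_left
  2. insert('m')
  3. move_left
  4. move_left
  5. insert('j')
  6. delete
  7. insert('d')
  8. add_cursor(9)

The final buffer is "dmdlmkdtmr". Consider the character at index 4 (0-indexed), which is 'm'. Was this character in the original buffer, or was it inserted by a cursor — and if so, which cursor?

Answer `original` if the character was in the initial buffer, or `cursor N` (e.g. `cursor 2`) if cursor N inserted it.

After op 1 (move_left): buffer="lktr" (len 4), cursors c1@0 c2@1 c3@3, authorship ....
After op 2 (insert('m')): buffer="mlmktmr" (len 7), cursors c1@1 c2@3 c3@6, authorship 1.2..3.
After op 3 (move_left): buffer="mlmktmr" (len 7), cursors c1@0 c2@2 c3@5, authorship 1.2..3.
After op 4 (move_left): buffer="mlmktmr" (len 7), cursors c1@0 c2@1 c3@4, authorship 1.2..3.
After op 5 (insert('j')): buffer="jmjlmkjtmr" (len 10), cursors c1@1 c2@3 c3@7, authorship 112.2.3.3.
After op 6 (delete): buffer="mlmktmr" (len 7), cursors c1@0 c2@1 c3@4, authorship 1.2..3.
After op 7 (insert('d')): buffer="dmdlmkdtmr" (len 10), cursors c1@1 c2@3 c3@7, authorship 112.2.3.3.
After op 8 (add_cursor(9)): buffer="dmdlmkdtmr" (len 10), cursors c1@1 c2@3 c3@7 c4@9, authorship 112.2.3.3.
Authorship (.=original, N=cursor N): 1 1 2 . 2 . 3 . 3 .
Index 4: author = 2

Answer: cursor 2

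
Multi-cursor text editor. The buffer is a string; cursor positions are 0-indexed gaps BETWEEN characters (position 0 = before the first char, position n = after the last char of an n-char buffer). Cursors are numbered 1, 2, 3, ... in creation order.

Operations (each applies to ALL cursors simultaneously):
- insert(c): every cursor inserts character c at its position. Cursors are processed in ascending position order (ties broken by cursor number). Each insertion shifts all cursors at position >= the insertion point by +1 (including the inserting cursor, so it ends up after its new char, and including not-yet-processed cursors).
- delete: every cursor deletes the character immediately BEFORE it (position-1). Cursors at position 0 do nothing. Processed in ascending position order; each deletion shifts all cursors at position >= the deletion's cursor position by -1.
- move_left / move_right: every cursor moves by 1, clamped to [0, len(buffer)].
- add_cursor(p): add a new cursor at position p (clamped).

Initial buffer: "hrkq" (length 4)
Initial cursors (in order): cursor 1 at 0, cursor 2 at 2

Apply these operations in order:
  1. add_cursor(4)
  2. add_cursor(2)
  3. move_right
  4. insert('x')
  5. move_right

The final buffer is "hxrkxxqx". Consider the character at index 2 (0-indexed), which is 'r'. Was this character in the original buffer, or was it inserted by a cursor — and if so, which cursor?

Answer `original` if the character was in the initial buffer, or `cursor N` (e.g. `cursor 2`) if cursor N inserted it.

Answer: original

Derivation:
After op 1 (add_cursor(4)): buffer="hrkq" (len 4), cursors c1@0 c2@2 c3@4, authorship ....
After op 2 (add_cursor(2)): buffer="hrkq" (len 4), cursors c1@0 c2@2 c4@2 c3@4, authorship ....
After op 3 (move_right): buffer="hrkq" (len 4), cursors c1@1 c2@3 c4@3 c3@4, authorship ....
After op 4 (insert('x')): buffer="hxrkxxqx" (len 8), cursors c1@2 c2@6 c4@6 c3@8, authorship .1..24.3
After op 5 (move_right): buffer="hxrkxxqx" (len 8), cursors c1@3 c2@7 c4@7 c3@8, authorship .1..24.3
Authorship (.=original, N=cursor N): . 1 . . 2 4 . 3
Index 2: author = original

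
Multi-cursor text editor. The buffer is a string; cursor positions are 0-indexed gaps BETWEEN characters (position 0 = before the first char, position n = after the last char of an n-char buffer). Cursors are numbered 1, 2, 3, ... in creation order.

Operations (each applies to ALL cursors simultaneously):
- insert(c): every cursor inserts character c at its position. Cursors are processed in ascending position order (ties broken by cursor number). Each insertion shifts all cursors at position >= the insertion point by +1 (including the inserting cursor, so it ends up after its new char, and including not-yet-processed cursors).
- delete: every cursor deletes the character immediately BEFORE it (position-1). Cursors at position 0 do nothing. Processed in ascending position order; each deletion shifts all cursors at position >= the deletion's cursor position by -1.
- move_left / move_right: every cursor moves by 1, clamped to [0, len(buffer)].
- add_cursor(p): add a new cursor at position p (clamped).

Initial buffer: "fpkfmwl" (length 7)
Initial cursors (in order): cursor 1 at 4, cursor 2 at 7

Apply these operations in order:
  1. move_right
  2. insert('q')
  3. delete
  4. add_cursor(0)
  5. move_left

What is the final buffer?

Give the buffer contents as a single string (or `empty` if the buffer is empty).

Answer: fpkfmwl

Derivation:
After op 1 (move_right): buffer="fpkfmwl" (len 7), cursors c1@5 c2@7, authorship .......
After op 2 (insert('q')): buffer="fpkfmqwlq" (len 9), cursors c1@6 c2@9, authorship .....1..2
After op 3 (delete): buffer="fpkfmwl" (len 7), cursors c1@5 c2@7, authorship .......
After op 4 (add_cursor(0)): buffer="fpkfmwl" (len 7), cursors c3@0 c1@5 c2@7, authorship .......
After op 5 (move_left): buffer="fpkfmwl" (len 7), cursors c3@0 c1@4 c2@6, authorship .......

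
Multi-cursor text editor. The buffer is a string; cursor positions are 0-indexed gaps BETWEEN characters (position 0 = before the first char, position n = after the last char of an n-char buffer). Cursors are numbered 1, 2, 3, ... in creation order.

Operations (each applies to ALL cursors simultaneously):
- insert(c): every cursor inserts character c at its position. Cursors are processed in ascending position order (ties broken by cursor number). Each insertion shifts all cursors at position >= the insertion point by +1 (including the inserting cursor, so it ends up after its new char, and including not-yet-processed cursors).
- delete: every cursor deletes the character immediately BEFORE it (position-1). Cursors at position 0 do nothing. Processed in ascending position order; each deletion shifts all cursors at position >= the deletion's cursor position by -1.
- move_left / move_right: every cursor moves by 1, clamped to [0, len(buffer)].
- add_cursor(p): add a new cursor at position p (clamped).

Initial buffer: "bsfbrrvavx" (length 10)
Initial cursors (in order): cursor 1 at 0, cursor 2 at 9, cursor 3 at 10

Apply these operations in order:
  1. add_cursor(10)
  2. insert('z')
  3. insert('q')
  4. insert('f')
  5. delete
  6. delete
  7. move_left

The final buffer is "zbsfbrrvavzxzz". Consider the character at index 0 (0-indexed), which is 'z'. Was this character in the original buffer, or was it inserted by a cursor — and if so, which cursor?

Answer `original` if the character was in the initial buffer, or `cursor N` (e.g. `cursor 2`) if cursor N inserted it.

Answer: cursor 1

Derivation:
After op 1 (add_cursor(10)): buffer="bsfbrrvavx" (len 10), cursors c1@0 c2@9 c3@10 c4@10, authorship ..........
After op 2 (insert('z')): buffer="zbsfbrrvavzxzz" (len 14), cursors c1@1 c2@11 c3@14 c4@14, authorship 1.........2.34
After op 3 (insert('q')): buffer="zqbsfbrrvavzqxzzqq" (len 18), cursors c1@2 c2@13 c3@18 c4@18, authorship 11.........22.3434
After op 4 (insert('f')): buffer="zqfbsfbrrvavzqfxzzqqff" (len 22), cursors c1@3 c2@15 c3@22 c4@22, authorship 111.........222.343434
After op 5 (delete): buffer="zqbsfbrrvavzqxzzqq" (len 18), cursors c1@2 c2@13 c3@18 c4@18, authorship 11.........22.3434
After op 6 (delete): buffer="zbsfbrrvavzxzz" (len 14), cursors c1@1 c2@11 c3@14 c4@14, authorship 1.........2.34
After op 7 (move_left): buffer="zbsfbrrvavzxzz" (len 14), cursors c1@0 c2@10 c3@13 c4@13, authorship 1.........2.34
Authorship (.=original, N=cursor N): 1 . . . . . . . . . 2 . 3 4
Index 0: author = 1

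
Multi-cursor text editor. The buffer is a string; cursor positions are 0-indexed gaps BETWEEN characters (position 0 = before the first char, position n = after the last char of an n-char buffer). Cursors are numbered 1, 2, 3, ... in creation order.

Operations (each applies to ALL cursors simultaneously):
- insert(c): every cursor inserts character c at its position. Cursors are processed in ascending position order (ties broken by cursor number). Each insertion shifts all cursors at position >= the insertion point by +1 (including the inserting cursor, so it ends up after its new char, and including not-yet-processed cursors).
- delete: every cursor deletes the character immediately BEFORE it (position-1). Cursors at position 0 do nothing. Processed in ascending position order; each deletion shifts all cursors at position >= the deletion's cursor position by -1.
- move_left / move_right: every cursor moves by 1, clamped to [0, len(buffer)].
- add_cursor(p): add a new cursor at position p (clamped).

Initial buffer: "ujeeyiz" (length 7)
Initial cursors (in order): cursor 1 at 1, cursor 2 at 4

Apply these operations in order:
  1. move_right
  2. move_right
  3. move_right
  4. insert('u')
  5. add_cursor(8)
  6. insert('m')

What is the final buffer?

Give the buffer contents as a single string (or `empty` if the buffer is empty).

Answer: ujeeumyizmum

Derivation:
After op 1 (move_right): buffer="ujeeyiz" (len 7), cursors c1@2 c2@5, authorship .......
After op 2 (move_right): buffer="ujeeyiz" (len 7), cursors c1@3 c2@6, authorship .......
After op 3 (move_right): buffer="ujeeyiz" (len 7), cursors c1@4 c2@7, authorship .......
After op 4 (insert('u')): buffer="ujeeuyizu" (len 9), cursors c1@5 c2@9, authorship ....1...2
After op 5 (add_cursor(8)): buffer="ujeeuyizu" (len 9), cursors c1@5 c3@8 c2@9, authorship ....1...2
After op 6 (insert('m')): buffer="ujeeumyizmum" (len 12), cursors c1@6 c3@10 c2@12, authorship ....11...322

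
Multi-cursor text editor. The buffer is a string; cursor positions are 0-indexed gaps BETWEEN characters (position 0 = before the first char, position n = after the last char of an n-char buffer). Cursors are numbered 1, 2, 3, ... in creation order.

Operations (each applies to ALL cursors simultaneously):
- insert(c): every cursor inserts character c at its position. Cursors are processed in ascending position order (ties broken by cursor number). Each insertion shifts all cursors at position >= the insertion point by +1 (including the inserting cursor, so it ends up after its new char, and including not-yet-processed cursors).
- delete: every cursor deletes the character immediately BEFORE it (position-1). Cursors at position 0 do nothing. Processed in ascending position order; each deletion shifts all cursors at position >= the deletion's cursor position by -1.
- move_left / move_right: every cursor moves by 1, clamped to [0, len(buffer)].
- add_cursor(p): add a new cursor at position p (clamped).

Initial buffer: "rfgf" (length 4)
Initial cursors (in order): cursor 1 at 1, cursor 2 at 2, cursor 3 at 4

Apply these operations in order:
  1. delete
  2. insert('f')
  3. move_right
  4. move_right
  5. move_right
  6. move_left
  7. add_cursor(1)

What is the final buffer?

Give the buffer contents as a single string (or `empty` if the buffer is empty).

After op 1 (delete): buffer="g" (len 1), cursors c1@0 c2@0 c3@1, authorship .
After op 2 (insert('f')): buffer="ffgf" (len 4), cursors c1@2 c2@2 c3@4, authorship 12.3
After op 3 (move_right): buffer="ffgf" (len 4), cursors c1@3 c2@3 c3@4, authorship 12.3
After op 4 (move_right): buffer="ffgf" (len 4), cursors c1@4 c2@4 c3@4, authorship 12.3
After op 5 (move_right): buffer="ffgf" (len 4), cursors c1@4 c2@4 c3@4, authorship 12.3
After op 6 (move_left): buffer="ffgf" (len 4), cursors c1@3 c2@3 c3@3, authorship 12.3
After op 7 (add_cursor(1)): buffer="ffgf" (len 4), cursors c4@1 c1@3 c2@3 c3@3, authorship 12.3

Answer: ffgf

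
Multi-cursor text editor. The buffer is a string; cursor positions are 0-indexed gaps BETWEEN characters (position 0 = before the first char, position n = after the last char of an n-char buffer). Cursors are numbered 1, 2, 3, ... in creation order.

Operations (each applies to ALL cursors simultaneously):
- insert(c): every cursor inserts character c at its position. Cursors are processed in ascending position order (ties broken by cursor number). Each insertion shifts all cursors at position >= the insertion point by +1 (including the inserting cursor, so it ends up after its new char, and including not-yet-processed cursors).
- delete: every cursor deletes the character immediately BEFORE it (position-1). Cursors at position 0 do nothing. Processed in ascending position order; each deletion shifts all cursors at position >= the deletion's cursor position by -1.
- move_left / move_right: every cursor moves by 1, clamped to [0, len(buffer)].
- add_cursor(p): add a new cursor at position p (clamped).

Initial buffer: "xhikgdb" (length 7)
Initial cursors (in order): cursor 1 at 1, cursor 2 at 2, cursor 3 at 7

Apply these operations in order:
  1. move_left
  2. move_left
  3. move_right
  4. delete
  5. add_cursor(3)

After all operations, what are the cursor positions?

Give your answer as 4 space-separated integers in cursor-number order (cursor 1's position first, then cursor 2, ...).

After op 1 (move_left): buffer="xhikgdb" (len 7), cursors c1@0 c2@1 c3@6, authorship .......
After op 2 (move_left): buffer="xhikgdb" (len 7), cursors c1@0 c2@0 c3@5, authorship .......
After op 3 (move_right): buffer="xhikgdb" (len 7), cursors c1@1 c2@1 c3@6, authorship .......
After op 4 (delete): buffer="hikgb" (len 5), cursors c1@0 c2@0 c3@4, authorship .....
After op 5 (add_cursor(3)): buffer="hikgb" (len 5), cursors c1@0 c2@0 c4@3 c3@4, authorship .....

Answer: 0 0 4 3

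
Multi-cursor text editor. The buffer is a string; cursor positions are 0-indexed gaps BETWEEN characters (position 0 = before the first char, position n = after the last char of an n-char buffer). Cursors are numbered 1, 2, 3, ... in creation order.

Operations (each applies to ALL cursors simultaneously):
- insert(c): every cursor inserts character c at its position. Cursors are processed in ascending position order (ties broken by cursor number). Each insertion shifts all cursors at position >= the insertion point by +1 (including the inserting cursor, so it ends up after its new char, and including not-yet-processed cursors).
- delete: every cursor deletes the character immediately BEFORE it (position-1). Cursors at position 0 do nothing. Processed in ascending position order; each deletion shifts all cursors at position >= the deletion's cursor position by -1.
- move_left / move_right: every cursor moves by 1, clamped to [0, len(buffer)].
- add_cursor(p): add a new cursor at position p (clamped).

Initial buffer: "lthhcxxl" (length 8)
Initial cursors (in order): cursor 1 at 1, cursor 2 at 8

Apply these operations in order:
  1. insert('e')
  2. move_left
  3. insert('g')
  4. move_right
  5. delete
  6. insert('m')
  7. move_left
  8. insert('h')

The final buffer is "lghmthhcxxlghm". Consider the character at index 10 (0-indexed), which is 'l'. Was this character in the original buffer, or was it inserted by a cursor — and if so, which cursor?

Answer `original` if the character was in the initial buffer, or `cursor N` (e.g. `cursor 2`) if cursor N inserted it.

Answer: original

Derivation:
After op 1 (insert('e')): buffer="lethhcxxle" (len 10), cursors c1@2 c2@10, authorship .1.......2
After op 2 (move_left): buffer="lethhcxxle" (len 10), cursors c1@1 c2@9, authorship .1.......2
After op 3 (insert('g')): buffer="lgethhcxxlge" (len 12), cursors c1@2 c2@11, authorship .11.......22
After op 4 (move_right): buffer="lgethhcxxlge" (len 12), cursors c1@3 c2@12, authorship .11.......22
After op 5 (delete): buffer="lgthhcxxlg" (len 10), cursors c1@2 c2@10, authorship .1.......2
After op 6 (insert('m')): buffer="lgmthhcxxlgm" (len 12), cursors c1@3 c2@12, authorship .11.......22
After op 7 (move_left): buffer="lgmthhcxxlgm" (len 12), cursors c1@2 c2@11, authorship .11.......22
After op 8 (insert('h')): buffer="lghmthhcxxlghm" (len 14), cursors c1@3 c2@13, authorship .111.......222
Authorship (.=original, N=cursor N): . 1 1 1 . . . . . . . 2 2 2
Index 10: author = original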